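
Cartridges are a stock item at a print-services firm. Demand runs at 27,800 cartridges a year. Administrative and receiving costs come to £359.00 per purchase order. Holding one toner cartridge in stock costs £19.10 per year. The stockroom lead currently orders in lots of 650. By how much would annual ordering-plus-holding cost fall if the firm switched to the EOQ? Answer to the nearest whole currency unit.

EOQ = √(2DS/H) = √(2 × 27,800 × 359 / 19.1) ≈ 1022.28.
Cost at Q* = (D/Q*)S + (Q*/2)H = √(2DSH) ≈ £19,525.46.
Cost at Q = 650: (27,800/650)×359 + (650/2)×19.1 = £15,354.15 + £6,207.50 = £21,561.65.
Excess = £21,561.65 − £19,525.46 = £2,036.19.

Extra cost ≈ £2,036 per year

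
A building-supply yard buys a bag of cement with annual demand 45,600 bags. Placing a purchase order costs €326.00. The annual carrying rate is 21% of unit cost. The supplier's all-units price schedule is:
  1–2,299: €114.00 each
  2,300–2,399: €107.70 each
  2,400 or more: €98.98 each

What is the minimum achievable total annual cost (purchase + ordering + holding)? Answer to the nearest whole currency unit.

TC* ≈ €4,544,625

Holding cost per unit per year at price C is H = 0.21·C.
Evaluate total cost at each tier's feasible EOQ or, if the EOQ is below the tier, at the tier's minimum quantity.
EOQ at €114.00 = 1114.4 (feasible in tier 1): TC = 45,600×€114.00 + (45,600/1114.4)×326 + (1114.4/2)×0.21×€114.00 = €5,225,078.92.
EOQ at €107.70 = 1146.5 < 2300, so use break Q=2300: TC = 45,600×€107.70 + (45,600/2300.0)×326 + (2300.0/2)×0.21×€107.70 = €4,943,592.85.
EOQ at €98.98 = 1196.0 < 2400, so use break Q=2400: TC = 45,600×€98.98 + (45,600/2400.0)×326 + (2400.0/2)×0.21×€98.98 = €4,544,624.96.
Lowest total cost among the candidates is at Q = 2400.0.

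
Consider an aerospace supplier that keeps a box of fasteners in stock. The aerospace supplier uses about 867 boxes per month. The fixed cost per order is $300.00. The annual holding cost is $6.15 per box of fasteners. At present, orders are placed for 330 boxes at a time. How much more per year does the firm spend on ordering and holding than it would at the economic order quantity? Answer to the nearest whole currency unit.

Annual demand D = 867 × 12 = 10,404.
EOQ = √(2DS/H) = √(2 × 10,404 × 300 / 6.15) ≈ 1007.48.
Cost at Q* = (D/Q*)S + (Q*/2)H = √(2DSH) ≈ $6,196.03.
Cost at Q = 330: (10,404/330)×300 + (330/2)×6.15 = $9,458.18 + $1,014.75 = $10,472.93.
Excess = $10,472.93 − $6,196.03 = $4,276.90.

Extra cost ≈ $4,277 per year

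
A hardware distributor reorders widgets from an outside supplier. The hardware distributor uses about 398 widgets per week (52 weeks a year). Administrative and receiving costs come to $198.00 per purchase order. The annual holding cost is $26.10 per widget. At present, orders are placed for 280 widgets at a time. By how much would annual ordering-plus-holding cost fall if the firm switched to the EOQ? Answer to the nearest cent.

Annual demand D = 398 × 52 = 20,696.
EOQ = √(2DS/H) = √(2 × 20,696 × 198 / 26.1) ≈ 560.36.
Cost at Q* = (D/Q*)S + (Q*/2)H = √(2DSH) ≈ $14,625.51.
Cost at Q = 280: (20,696/280)×198 + (280/2)×26.1 = $14,635.03 + $3,654.00 = $18,289.03.
Excess = $18,289.03 − $14,625.51 = $3,663.52.

Extra cost ≈ $3,663.52 per year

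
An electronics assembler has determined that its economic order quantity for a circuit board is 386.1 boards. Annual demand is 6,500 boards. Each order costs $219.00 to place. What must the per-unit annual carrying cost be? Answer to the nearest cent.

H ≈ $19.10

The basic EOQ model gives Q* = √(2DS/H); rearrange for the unknown.
From Q* = √(2DS/H): H = 2DS / Q*² = 2 × 6,500 × 219 / 386.1² = 19.0980.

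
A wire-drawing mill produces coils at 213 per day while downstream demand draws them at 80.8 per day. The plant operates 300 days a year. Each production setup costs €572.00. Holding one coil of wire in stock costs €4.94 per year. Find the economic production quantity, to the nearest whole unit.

Annual demand D = 80.8 × 300 = 24,240.
Production build-up factor (1 − d/p) = 1 − 80.8/213 = 0.6207.
Q* = √(2DS / (H(1 − d/p))) = √(2 × 24,240 × 572 / (4.94 × 0.6207)).
= √(27,730,560 / 3.066) ≈ 3007.391.

Q* ≈ 3,007 coils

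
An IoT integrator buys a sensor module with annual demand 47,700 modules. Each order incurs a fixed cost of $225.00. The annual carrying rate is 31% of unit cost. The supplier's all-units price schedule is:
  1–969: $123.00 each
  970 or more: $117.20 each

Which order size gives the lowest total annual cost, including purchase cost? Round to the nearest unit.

Q* ≈ 970 modules

Holding cost per unit per year at price C is H = 0.31·C.
Candidates are each tier's EOQ (if it falls in that tier) and each price-break quantity.
EOQ at $123.00 = 750.3 (feasible in tier 1): TC = 47,700×$123.00 + (47,700/750.3)×225 + (750.3/2)×0.31×$123.00 = $5,895,708.75.
EOQ at $117.20 = 768.6 < 970, so use break Q=970: TC = 47,700×$117.20 + (47,700/970.0)×225 + (970.0/2)×0.31×$117.20 = $5,619,125.45.
Lowest total cost is $5,619,125.45 at Q = 970.0.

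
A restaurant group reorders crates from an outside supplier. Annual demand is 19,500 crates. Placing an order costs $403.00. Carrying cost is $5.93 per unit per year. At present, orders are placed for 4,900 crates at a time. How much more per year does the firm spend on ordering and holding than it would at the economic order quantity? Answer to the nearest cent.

EOQ = √(2DS/H) = √(2 × 19,500 × 403 / 5.93) ≈ 1628.01.
Cost at Q* = (D/Q*)S + (Q*/2)H = √(2DSH) ≈ $9,654.11.
Cost at Q = 4,900: (19,500/4,900)×403 + (4,900/2)×5.93 = $1,603.78 + $14,528.50 = $16,132.28.
Excess = $16,132.28 − $9,654.11 = $6,478.17.

Extra cost ≈ $6,478.17 per year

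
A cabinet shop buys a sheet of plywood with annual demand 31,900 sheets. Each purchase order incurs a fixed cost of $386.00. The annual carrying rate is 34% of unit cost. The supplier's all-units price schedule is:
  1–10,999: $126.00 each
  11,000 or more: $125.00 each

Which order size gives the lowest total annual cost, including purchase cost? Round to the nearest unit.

Holding cost per unit per year at price C is H = 0.34·C.
For each price level, check whether its EOQ is feasible; otherwise the best quantity at that price is the breakpoint.
EOQ at $126.00 = 758.2 (feasible in tier 1): TC = 31,900×$126.00 + (31,900/758.2)×386 + (758.2/2)×0.34×$126.00 = $4,051,880.95.
EOQ at $125.00 = 761.2 < 11000, so use break Q=11000: TC = 31,900×$125.00 + (31,900/11000.0)×386 + (11000.0/2)×0.34×$125.00 = $4,222,369.40.
Lowest total cost is $4,051,880.95 at Q = 758.2.

Q* ≈ 758 sheets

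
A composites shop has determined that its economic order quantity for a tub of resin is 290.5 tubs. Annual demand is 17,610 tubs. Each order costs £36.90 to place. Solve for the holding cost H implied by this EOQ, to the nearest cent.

H ≈ £15.40

Invert the EOQ relation Q*² = 2DS/H.
From Q* = √(2DS/H): H = 2DS / Q*² = 2 × 17,610 × 36.9 / 290.5² = 15.4001.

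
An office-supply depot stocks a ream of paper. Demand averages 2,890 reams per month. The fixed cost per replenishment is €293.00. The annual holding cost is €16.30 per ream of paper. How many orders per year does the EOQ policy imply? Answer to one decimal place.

Annual demand D = 2,890 × 12 = 34,680.
Q* = √(2DS/H) = √(2 × 34,680 × 293 / 16.3) ≈ 1116.59.
Orders per year = D / Q* = 34,680 / 1116.59 ≈ 31.059.

N ≈ 31.1 orders per year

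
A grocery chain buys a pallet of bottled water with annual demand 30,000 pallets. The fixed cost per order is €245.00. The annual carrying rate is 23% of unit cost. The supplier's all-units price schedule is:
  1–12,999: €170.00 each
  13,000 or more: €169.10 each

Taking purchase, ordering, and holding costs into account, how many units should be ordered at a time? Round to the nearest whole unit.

Holding cost per unit per year at price C is H = 0.23·C.
Evaluate total cost at each tier's feasible EOQ or, if the EOQ is below the tier, at the tier's minimum quantity.
EOQ at €170.00 = 613.2 (feasible in tier 1): TC = 30,000×€170.00 + (30,000/613.2)×245 + (613.2/2)×0.23×€170.00 = €5,123,974.36.
EOQ at €169.10 = 614.8 < 13000, so use break Q=13000: TC = 30,000×€169.10 + (30,000/13000.0)×245 + (13000.0/2)×0.23×€169.10 = €5,326,369.88.
Lowest total cost is €5,123,974.36 at Q = 613.2.

Q* ≈ 613 pallets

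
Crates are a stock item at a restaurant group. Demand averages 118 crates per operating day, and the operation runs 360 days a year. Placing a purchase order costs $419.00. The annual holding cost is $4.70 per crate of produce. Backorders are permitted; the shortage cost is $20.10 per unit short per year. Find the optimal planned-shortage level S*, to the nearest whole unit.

Annual demand D = 118 × 360 = 42,480.
With planned backorders, Q* = √(2DS/H) · √((H+B)/B).
√(2DS/H) = √(2 × 42,480 × 419 / 4.7) = 2752.107.
√((H+B)/B) = √((4.7+20.1)/20.1) = 1.1108.
Q* ≈ 3056.984.
S* = Q* · H/(H+B) = 3056.984 × 4.7/24.8 ≈ 579.348.

S* ≈ 579 crates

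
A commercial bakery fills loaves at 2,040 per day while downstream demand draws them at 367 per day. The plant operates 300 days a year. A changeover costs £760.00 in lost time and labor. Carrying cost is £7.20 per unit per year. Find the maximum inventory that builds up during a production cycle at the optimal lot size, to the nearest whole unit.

Annual demand D = 367 × 300 = 110,100.
Production build-up factor (1 − d/p) = 1 − 367/2,040 = 0.8201.
Q* = √(2DS / (H(1 − d/p))) = √(2 × 110,100 × 760 / (7.2 × 0.8201)).
= √(167,352,000 / 5.9047) ≈ 5323.734.
Maximum inventory = Q*(1 − d/p) = 5323.734 × 0.8201 ≈ 4365.984.

I_max ≈ 4,366 loaves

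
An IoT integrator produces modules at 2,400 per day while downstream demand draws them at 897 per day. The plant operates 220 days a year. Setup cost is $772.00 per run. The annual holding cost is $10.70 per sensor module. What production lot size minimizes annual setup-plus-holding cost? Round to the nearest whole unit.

Annual demand D = 897 × 220 = 197,340.
Production build-up factor (1 − d/p) = 1 − 897/2,400 = 0.6262.
Q* = √(2DS / (H(1 − d/p))) = √(2 × 197,340 × 772 / (10.7 × 0.6262)).
= √(304,692,960 / 6.7009) ≈ 6743.191.

Q* ≈ 6,743 modules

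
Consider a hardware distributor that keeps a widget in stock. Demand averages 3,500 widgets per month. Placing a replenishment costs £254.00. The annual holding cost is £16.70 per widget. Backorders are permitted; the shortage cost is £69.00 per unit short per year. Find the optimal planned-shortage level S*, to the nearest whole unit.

Annual demand D = 3,500 × 12 = 42,000.
With planned backorders, Q* = √(2DS/H) · √((H+B)/B).
√(2DS/H) = √(2 × 42,000 × 254 / 16.7) = 1130.312.
√((H+B)/B) = √((16.7+69)/69) = 1.1145.
Q* ≈ 1259.691.
S* = Q* · H/(H+B) = 1259.691 × 16.7/85.7 ≈ 245.471.

S* ≈ 245 widgets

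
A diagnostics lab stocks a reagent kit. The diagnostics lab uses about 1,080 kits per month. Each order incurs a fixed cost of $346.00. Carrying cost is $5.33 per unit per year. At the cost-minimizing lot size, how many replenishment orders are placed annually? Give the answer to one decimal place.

Annual demand D = 1,080 × 12 = 12,960.
Q* = √(2DS/H) = √(2 × 12,960 × 346 / 5.33) ≈ 1297.16.
Orders per year = D / Q* = 12,960 / 1297.16 ≈ 9.991.

N ≈ 10.0 orders per year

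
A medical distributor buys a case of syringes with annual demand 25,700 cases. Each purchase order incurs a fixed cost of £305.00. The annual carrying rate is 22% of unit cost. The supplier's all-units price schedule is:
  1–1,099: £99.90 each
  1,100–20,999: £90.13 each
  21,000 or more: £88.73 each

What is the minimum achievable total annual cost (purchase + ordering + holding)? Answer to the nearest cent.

TC* ≈ £2,334,372.64

Holding cost per unit per year at price C is H = 0.22·C.
For each price level, check whether its EOQ is feasible; otherwise the best quantity at that price is the breakpoint.
EOQ at £99.90 = 844.6 (feasible in tier 1): TC = 25,700×£99.90 + (25,700/844.6)×305 + (844.6/2)×0.22×£99.90 = £2,585,992.03.
EOQ at £90.13 = 889.2 < 1100, so use break Q=1100: TC = 25,700×£90.13 + (25,700/1100.0)×305 + (1100.0/2)×0.22×£90.13 = £2,334,372.64.
EOQ at £88.73 = 896.2 < 21000, so use break Q=21000: TC = 25,700×£88.73 + (25,700/21000.0)×305 + (21000.0/2)×0.22×£88.73 = £2,485,700.56.
Lowest total cost among the candidates is at Q = 1100.0.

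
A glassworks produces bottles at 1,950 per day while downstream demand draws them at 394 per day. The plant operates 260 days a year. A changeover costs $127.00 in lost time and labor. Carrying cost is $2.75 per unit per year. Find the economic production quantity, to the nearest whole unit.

Q* ≈ 3,443 bottles

Annual demand D = 394 × 260 = 102,440.
Production build-up factor (1 − d/p) = 1 − 394/1,950 = 0.7979.
Q* = √(2DS / (H(1 − d/p))) = √(2 × 102,440 × 127 / (2.75 × 0.7979)).
= √(26,019,760 / 2.1944) ≈ 3443.482.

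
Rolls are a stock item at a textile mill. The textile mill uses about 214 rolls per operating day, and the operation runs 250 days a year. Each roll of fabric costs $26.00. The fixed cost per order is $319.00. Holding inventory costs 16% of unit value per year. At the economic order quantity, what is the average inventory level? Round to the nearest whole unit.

Average inventory ≈ 1,432 rolls

Annual demand D = 214 × 250 = 53,500.
Holding cost H = 0.16 × $26.00 = $4.1600 per unit per year.
Q* = √(2DS/H) = √(2 × 53,500 × 319 / 4.16) ≈ 2864.45.
Average inventory = Q*/2 ≈ 2864.45 / 2 = 1432.223.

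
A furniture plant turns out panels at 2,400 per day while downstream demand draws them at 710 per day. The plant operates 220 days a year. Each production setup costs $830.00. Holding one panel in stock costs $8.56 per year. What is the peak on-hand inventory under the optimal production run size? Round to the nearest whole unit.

Annual demand D = 710 × 220 = 156,200.
Production build-up factor (1 − d/p) = 1 − 710/2,400 = 0.7042.
Q* = √(2DS / (H(1 − d/p))) = √(2 × 156,200 × 830 / (8.56 × 0.7042)).
= √(259,292,000 / 6.0277) ≈ 6558.733.
Maximum inventory = Q*(1 − d/p) = 6558.733 × 0.7042 ≈ 4618.441.

I_max ≈ 4,618 panels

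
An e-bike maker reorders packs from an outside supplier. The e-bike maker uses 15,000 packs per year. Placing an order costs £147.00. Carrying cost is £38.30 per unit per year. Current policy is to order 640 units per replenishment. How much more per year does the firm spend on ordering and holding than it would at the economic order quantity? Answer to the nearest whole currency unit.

Extra cost ≈ £2,705 per year

EOQ = √(2DS/H) = √(2 × 15,000 × 147 / 38.3) ≈ 339.33.
Cost at Q* = (D/Q*)S + (Q*/2)H = √(2DSH) ≈ £12,996.27.
Cost at Q = 640: (15,000/640)×147 + (640/2)×38.3 = £3,445.31 + £12,256.00 = £15,701.31.
Excess = £15,701.31 − £12,996.27 = £2,705.04.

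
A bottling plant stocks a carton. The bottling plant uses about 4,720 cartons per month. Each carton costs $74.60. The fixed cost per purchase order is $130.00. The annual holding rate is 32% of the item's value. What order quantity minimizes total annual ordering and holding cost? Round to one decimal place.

Annual demand D = 4,720 × 12 = 56,640.
Holding cost H = 0.32 × $74.60 = $23.8720 per unit per year.
EOQ = √(2DS / H) = √(2 × 56,640 × 130 / 23.872).
= √(14,726,400 / 23.872) = √616,890.0804 ≈ 785.424.

Q* ≈ 785.4 cartons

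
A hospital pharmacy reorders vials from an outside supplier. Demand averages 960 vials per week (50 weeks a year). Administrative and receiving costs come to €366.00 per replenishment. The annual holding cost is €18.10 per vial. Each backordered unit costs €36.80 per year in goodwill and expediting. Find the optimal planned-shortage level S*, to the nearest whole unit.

Annual demand D = 960 × 50 = 48,000.
With planned backorders, Q* = √(2DS/H) · √((H+B)/B).
√(2DS/H) = √(2 × 48,000 × 366 / 18.1) = 1393.275.
√((H+B)/B) = √((18.1+36.8)/36.8) = 1.2214.
Q* ≈ 1701.763.
S* = Q* · H/(H+B) = 1701.763 × 18.1/54.9 ≈ 561.055.

S* ≈ 561 vials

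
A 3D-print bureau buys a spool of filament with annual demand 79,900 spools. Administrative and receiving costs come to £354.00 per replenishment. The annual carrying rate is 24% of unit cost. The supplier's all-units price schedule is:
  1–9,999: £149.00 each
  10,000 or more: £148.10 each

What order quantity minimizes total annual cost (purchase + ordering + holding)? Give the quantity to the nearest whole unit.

Holding cost per unit per year at price C is H = 0.24·C.
For each price level, check whether its EOQ is feasible; otherwise the best quantity at that price is the breakpoint.
EOQ at £149.00 = 1257.7 (feasible in tier 1): TC = 79,900×£149.00 + (79,900/1257.7)×354 + (1257.7/2)×0.24×£149.00 = £11,950,076.82.
EOQ at £148.10 = 1261.6 < 10000, so use break Q=10000: TC = 79,900×£148.10 + (79,900/10000.0)×354 + (10000.0/2)×0.24×£148.10 = £12,013,738.46.
Lowest total cost is £11,950,076.82 at Q = 1257.7.

Q* ≈ 1,258 spools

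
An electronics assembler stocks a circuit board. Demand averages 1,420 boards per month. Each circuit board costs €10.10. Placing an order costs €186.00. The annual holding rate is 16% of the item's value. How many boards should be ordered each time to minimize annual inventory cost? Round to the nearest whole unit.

Q* ≈ 1,981 boards

Annual demand D = 1,420 × 12 = 17,040.
Holding cost H = 0.16 × €10.10 = €1.6160 per unit per year.
EOQ = √(2DS / H) = √(2 × 17,040 × 186 / 1.616).
= √(6,338,880 / 1.616) = √3,922,574.2574 ≈ 1980.549.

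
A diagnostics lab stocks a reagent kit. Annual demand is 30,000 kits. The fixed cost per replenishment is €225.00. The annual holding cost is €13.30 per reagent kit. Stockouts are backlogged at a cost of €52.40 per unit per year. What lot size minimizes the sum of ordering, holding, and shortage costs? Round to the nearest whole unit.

Q* ≈ 1,128 kits

With planned backorders, Q* = √(2DS/H) · √((H+B)/B).
√(2DS/H) = √(2 × 30,000 × 225 / 13.3) = 1007.491.
√((H+B)/B) = √((13.3+52.4)/52.4) = 1.1197.
Q* ≈ 1128.127.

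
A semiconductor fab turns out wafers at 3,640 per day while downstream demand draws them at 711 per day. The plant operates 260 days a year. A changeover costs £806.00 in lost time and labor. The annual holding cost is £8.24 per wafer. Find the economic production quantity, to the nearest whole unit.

Q* ≈ 6,704 wafers

Annual demand D = 711 × 260 = 184,860.
Production build-up factor (1 − d/p) = 1 − 711/3,640 = 0.8047.
Q* = √(2DS / (H(1 − d/p))) = √(2 × 184,860 × 806 / (8.24 × 0.8047)).
= √(297,994,320 / 6.6305) ≈ 6703.960.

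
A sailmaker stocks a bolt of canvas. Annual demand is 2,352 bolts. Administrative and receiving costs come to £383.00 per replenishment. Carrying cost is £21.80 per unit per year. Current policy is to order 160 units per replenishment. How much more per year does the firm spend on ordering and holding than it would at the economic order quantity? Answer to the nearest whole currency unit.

Extra cost ≈ £1,107 per year

EOQ = √(2DS/H) = √(2 × 2,352 × 383 / 21.8) ≈ 287.48.
Cost at Q* = (D/Q*)S + (Q*/2)H = √(2DSH) ≈ £6,267.02.
Cost at Q = 160: (2,352/160)×383 + (160/2)×21.8 = £5,630.10 + £1,744.00 = £7,374.10.
Excess = £7,374.10 − £6,267.02 = £1,107.08.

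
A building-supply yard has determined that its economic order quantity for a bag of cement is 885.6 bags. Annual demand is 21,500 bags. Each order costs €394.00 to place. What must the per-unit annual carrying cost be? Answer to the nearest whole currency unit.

Invert the EOQ relation Q*² = 2DS/H.
From Q* = √(2DS/H): H = 2DS / Q*² = 2 × 21,500 × 394 / 885.6² = 21.6018.

H ≈ €22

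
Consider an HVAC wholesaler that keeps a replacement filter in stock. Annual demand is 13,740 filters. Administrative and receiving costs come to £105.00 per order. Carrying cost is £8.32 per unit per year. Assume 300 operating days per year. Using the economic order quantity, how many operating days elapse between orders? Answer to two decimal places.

Q* = √(2DS/H) = √(2 × 13,740 × 105 / 8.32) ≈ 588.90.
Cycle time = Q*/D × 300 = 588.90 / 13,740 × 300 ≈ 12.858 days.

T ≈ 12.86 days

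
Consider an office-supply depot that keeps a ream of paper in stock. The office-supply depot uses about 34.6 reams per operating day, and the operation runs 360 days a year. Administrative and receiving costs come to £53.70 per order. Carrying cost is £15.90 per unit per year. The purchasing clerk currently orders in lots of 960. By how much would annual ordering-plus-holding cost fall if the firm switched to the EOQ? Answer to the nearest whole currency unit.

Extra cost ≈ £3,717 per year

Annual demand D = 34.6 × 360 = 12,456.
EOQ = √(2DS/H) = √(2 × 12,456 × 53.7 / 15.9) ≈ 290.06.
Cost at Q* = (D/Q*)S + (Q*/2)H = √(2DSH) ≈ £4,612.01.
Cost at Q = 960: (12,456/960)×53.7 + (960/2)×15.9 = £696.76 + £7,632.00 = £8,328.76.
Excess = £8,328.76 − £4,612.01 = £3,716.75.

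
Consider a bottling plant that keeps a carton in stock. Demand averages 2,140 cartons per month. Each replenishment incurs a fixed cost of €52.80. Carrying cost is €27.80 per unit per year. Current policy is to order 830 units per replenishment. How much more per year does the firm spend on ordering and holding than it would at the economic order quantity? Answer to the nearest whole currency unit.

Annual demand D = 2,140 × 12 = 25,680.
EOQ = √(2DS/H) = √(2 × 25,680 × 52.8 / 27.8) ≈ 312.33.
Cost at Q* = (D/Q*)S + (Q*/2)H = √(2DSH) ≈ €8,682.64.
Cost at Q = 830: (25,680/830)×52.8 + (830/2)×27.8 = €1,633.62 + €11,537.00 = €13,170.62.
Excess = €13,170.62 − €8,682.64 = €4,487.98.

Extra cost ≈ €4,488 per year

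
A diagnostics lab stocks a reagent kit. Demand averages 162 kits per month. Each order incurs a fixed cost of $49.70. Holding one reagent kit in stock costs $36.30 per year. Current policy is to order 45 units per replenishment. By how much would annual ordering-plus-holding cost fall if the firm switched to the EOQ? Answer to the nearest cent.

Extra cost ≈ $315.32 per year

Annual demand D = 162 × 12 = 1,944.
EOQ = √(2DS/H) = √(2 × 1,944 × 49.7 / 36.3) ≈ 72.96.
Cost at Q* = (D/Q*)S + (Q*/2)H = √(2DSH) ≈ $2,648.47.
Cost at Q = 45: (1,944/45)×49.7 + (45/2)×36.3 = $2,147.04 + $816.75 = $2,963.79.
Excess = $2,963.79 − $2,648.47 = $315.32.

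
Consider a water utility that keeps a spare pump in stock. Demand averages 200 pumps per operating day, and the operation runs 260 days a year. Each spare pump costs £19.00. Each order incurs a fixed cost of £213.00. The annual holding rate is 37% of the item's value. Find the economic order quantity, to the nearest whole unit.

Q* ≈ 1,775 pumps

Annual demand D = 200 × 260 = 52,000.
Holding cost H = 0.37 × £19.00 = £7.0300 per unit per year.
EOQ = √(2DS / H) = √(2 × 52,000 × 213 / 7.03).
= √(22,152,000 / 7.03) = √3,151,066.8563 ≈ 1775.124.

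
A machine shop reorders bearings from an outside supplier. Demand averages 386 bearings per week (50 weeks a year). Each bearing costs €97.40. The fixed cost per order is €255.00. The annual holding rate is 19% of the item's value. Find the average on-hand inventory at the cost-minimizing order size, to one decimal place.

Average inventory ≈ 364.7 bearings

Annual demand D = 386 × 50 = 19,300.
Holding cost H = 0.19 × €97.40 = €18.5060 per unit per year.
Q* = √(2DS/H) = √(2 × 19,300 × 255 / 18.506) ≈ 729.30.
Average inventory = Q*/2 ≈ 729.30 / 2 = 364.651.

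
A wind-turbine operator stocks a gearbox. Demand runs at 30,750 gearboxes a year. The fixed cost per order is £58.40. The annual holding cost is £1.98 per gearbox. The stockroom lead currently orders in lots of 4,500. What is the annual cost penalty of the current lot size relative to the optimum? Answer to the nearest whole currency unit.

Extra cost ≈ £2,187 per year

EOQ = √(2DS/H) = √(2 × 30,750 × 58.4 / 1.98) ≈ 1346.83.
Cost at Q* = (D/Q*)S + (Q*/2)H = √(2DSH) ≈ £2,666.71.
Cost at Q = 4,500: (30,750/4,500)×58.4 + (4,500/2)×1.98 = £399.07 + £4,455.00 = £4,854.07.
Excess = £4,854.07 − £2,666.71 = £2,187.35.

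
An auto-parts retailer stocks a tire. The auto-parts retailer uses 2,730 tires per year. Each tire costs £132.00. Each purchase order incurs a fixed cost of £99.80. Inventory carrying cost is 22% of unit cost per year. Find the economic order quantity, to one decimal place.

Holding cost H = 0.22 × £132.00 = £29.0400 per unit per year.
EOQ = √(2DS / H) = √(2 × 2,730 × 99.8 / 29.04).
= √(544,908 / 29.04) = √18,764.0496 ≈ 136.982.

Q* ≈ 137.0 tires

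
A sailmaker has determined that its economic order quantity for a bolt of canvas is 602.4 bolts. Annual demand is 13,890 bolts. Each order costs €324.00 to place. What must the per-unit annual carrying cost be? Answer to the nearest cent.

Squaring Q* = √(2DS/H) gives Q*² = 2DS/H.
From Q* = √(2DS/H): H = 2DS / Q*² = 2 × 13,890 × 324 / 602.4² = 24.8032.

H ≈ €24.80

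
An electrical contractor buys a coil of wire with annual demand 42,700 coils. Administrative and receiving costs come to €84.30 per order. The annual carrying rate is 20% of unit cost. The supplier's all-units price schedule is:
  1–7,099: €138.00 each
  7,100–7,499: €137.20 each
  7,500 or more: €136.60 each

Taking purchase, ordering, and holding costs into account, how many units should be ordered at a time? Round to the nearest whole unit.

Holding cost per unit per year at price C is H = 0.20·C.
Candidates are each tier's EOQ (if it falls in that tier) and each price-break quantity.
EOQ at €138.00 = 510.7 (feasible in tier 1): TC = 42,700×€138.00 + (42,700/510.7)×84.3 + (510.7/2)×0.20×€138.00 = €5,906,696.04.
EOQ at €137.20 = 512.2 < 7100, so use break Q=7100: TC = 42,700×€137.20 + (42,700/7100.0)×84.3 + (7100.0/2)×0.20×€137.20 = €5,956,358.99.
EOQ at €136.60 = 513.3 < 7500, so use break Q=7500: TC = 42,700×€136.60 + (42,700/7500.0)×84.3 + (7500.0/2)×0.20×€136.60 = €5,935,749.95.
Lowest total cost is €5,906,696.04 at Q = 510.7.

Q* ≈ 511 coils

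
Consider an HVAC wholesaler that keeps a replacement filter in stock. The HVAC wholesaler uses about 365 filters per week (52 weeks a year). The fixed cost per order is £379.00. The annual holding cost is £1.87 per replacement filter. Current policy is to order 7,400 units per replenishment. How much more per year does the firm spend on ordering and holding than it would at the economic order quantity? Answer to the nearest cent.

Extra cost ≈ £2,704.24 per year

Annual demand D = 365 × 52 = 18,980.
EOQ = √(2DS/H) = √(2 × 18,980 × 379 / 1.87) ≈ 2773.72.
Cost at Q* = (D/Q*)S + (Q*/2)H = √(2DSH) ≈ £5,186.85.
Cost at Q = 7,400: (18,980/7,400)×379 + (7,400/2)×1.87 = £972.08 + £6,919.00 = £7,891.08.
Excess = £7,891.08 − £5,186.85 = £2,704.24.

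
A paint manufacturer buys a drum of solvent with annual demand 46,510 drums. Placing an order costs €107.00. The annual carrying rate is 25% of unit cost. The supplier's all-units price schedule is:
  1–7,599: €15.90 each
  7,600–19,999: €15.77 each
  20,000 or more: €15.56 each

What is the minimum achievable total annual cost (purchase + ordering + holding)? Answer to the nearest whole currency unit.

TC* ≈ €745,799

Holding cost per unit per year at price C is H = 0.25·C.
For each price level, check whether its EOQ is feasible; otherwise the best quantity at that price is the breakpoint.
EOQ at €15.90 = 1582.4 (feasible in tier 1): TC = 46,510×€15.90 + (46,510/1582.4)×107 + (1582.4/2)×0.25×€15.90 = €745,798.97.
EOQ at €15.77 = 1588.9 < 7600, so use break Q=7600: TC = 46,510×€15.77 + (46,510/7600.0)×107 + (7600.0/2)×0.25×€15.77 = €749,099.01.
EOQ at €15.56 = 1599.6 < 20000, so use break Q=20000: TC = 46,510×€15.56 + (46,510/20000.0)×107 + (20000.0/2)×0.25×€15.56 = €762,844.43.
Lowest total cost among the candidates is at Q = 1582.4.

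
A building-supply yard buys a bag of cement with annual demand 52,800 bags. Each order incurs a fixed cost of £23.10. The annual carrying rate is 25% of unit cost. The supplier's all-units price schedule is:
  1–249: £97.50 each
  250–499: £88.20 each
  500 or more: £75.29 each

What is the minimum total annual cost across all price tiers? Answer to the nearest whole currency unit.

Holding cost per unit per year at price C is H = 0.25·C.
Evaluate total cost at each tier's feasible EOQ or, if the EOQ is below the tier, at the tier's minimum quantity.
Tier 1 (£97.50): EOQ = 316.3 exceeds tier's upper bound 249, so this tier is dominated.
EOQ at £88.20 = 332.6 (feasible in tier 2): TC = 52,800×£88.20 + (52,800/332.6)×23.1 + (332.6/2)×0.25×£88.20 = £4,664,294.02.
EOQ at £75.29 = 360.0 < 500, so use break Q=500: TC = 52,800×£75.29 + (52,800/500.0)×23.1 + (500.0/2)×0.25×£75.29 = £3,982,456.99.
Lowest total cost among the candidates is at Q = 500.0.

TC* ≈ £3,982,457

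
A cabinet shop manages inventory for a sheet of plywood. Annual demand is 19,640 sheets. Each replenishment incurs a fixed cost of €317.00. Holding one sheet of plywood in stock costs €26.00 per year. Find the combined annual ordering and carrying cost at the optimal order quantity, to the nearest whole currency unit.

TC* ≈ €17,993

The optimal lot size = √(2DS/H) = √(2 × 19,640 × 317 / 26) ≈ 692.04.
At the optimum the two cost components are equal, so total cost = 2·(Q*/2)H = Q*·H.
Minimum total = √(2DSH) = √(2 × 19,640 × 317 × 26) ≈ 17992.936.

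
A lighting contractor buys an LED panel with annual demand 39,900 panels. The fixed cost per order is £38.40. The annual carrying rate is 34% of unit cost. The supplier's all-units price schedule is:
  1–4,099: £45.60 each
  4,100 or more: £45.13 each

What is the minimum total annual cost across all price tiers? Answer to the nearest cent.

Holding cost per unit per year at price C is H = 0.34·C.
For each price level, check whether its EOQ is feasible; otherwise the best quantity at that price is the breakpoint.
EOQ at £45.60 = 444.6 (feasible in tier 1): TC = 39,900×£45.60 + (39,900/444.6)×38.4 + (444.6/2)×0.34×£45.60 = £1,826,332.69.
EOQ at £45.13 = 446.9 < 4100, so use break Q=4100: TC = 39,900×£45.13 + (39,900/4100.0)×38.4 + (4100.0/2)×0.34×£45.13 = £1,832,516.31.
Lowest total cost among the candidates is at Q = 444.6.

TC* ≈ £1,826,332.69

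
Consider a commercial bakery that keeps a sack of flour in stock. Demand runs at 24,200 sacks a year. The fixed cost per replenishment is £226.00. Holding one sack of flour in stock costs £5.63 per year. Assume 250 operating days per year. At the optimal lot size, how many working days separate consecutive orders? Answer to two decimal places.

EOQ = √(2DS/H) = √(2 × 24,200 × 226 / 5.63) ≈ 1393.87.
Cycle time = Q*/D × 250 = 1393.87 / 24,200 × 250 ≈ 14.399 days.

T ≈ 14.40 days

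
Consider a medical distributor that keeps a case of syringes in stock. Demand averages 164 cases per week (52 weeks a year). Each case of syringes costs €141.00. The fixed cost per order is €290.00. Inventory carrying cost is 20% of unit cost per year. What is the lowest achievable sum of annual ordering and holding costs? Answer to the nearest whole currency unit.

Annual demand D = 164 × 52 = 8,528.
Holding cost H = 0.20 × €141.00 = €28.2000 per unit per year.
Q* = √(2DS/H) = √(2 × 8,528 × 290 / 28.2) ≈ 418.81.
At the optimum the two cost components are equal, so total cost = 2·(Q*/2)H = Q*·H.
Minimum total = √(2DSH) = √(2 × 8,528 × 290 × 28.2) ≈ 11810.333.

TC* ≈ €11,810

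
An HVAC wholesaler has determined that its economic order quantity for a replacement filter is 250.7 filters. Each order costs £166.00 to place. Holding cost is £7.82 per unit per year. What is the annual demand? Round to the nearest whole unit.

D ≈ 1,480 filters per year

Squaring Q* = √(2DS/H) gives Q*² = 2DS/H.
From Q* = √(2DS/H): D = Q*²H / (2S) = 250.7² × 7.82 / (2 × 166) = 1480.394.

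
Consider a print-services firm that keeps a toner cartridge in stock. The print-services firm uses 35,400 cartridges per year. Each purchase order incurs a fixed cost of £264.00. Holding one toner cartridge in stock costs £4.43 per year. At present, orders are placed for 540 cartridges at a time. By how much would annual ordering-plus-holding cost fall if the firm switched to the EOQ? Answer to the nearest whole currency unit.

Extra cost ≈ £9,403 per year

EOQ = √(2DS/H) = √(2 × 35,400 × 264 / 4.43) ≈ 2054.08.
Cost at Q* = (D/Q*)S + (Q*/2)H = √(2DSH) ≈ £9,099.56.
Cost at Q = 540: (35,400/540)×264 + (540/2)×4.43 = £17,306.67 + £1,196.10 = £18,502.77.
Excess = £18,502.77 − £9,099.56 = £9,403.21.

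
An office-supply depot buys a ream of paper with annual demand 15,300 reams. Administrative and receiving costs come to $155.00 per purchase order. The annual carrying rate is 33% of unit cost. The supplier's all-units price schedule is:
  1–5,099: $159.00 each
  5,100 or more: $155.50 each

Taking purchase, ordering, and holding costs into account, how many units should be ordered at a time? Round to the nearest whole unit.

Holding cost per unit per year at price C is H = 0.33·C.
Evaluate total cost at each tier's feasible EOQ or, if the EOQ is below the tier, at the tier's minimum quantity.
EOQ at $159.00 = 300.7 (feasible in tier 1): TC = 15,300×$159.00 + (15,300/300.7)×155 + (300.7/2)×0.33×$159.00 = $2,448,475.46.
EOQ at $155.50 = 304.0 < 5100, so use break Q=5100: TC = 15,300×$155.50 + (15,300/5100.0)×155 + (5100.0/2)×0.33×$155.50 = $2,510,468.25.
Lowest total cost is $2,448,475.46 at Q = 300.7.

Q* ≈ 301 reams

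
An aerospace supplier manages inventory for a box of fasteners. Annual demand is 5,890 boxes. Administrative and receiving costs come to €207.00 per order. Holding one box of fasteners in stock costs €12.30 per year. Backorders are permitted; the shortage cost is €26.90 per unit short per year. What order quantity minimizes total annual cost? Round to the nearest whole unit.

With planned backorders, Q* = √(2DS/H) · √((H+B)/B).
√(2DS/H) = √(2 × 5,890 × 207 / 12.3) = 445.251.
√((H+B)/B) = √((12.3+26.9)/26.9) = 1.2072.
Q* ≈ 537.492.

Q* ≈ 537 boxes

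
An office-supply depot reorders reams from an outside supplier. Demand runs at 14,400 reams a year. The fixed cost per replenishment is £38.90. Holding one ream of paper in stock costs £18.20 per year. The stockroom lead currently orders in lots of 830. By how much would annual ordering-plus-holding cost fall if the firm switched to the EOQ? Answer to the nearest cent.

Extra cost ≈ £3,712.38 per year

EOQ = √(2DS/H) = √(2 × 14,400 × 38.9 / 18.2) ≈ 248.10.
Cost at Q* = (D/Q*)S + (Q*/2)H = √(2DSH) ≈ £4,515.51.
Cost at Q = 830: (14,400/830)×38.9 + (830/2)×18.2 = £674.89 + £7,553.00 = £8,227.89.
Excess = £8,227.89 − £4,515.51 = £3,712.38.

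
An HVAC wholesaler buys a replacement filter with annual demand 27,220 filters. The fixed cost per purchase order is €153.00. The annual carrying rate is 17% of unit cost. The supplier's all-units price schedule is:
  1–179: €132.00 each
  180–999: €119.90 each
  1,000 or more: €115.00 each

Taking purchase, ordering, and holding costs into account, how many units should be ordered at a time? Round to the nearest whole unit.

Q* ≈ 1,000 filters

Holding cost per unit per year at price C is H = 0.17·C.
Candidates are each tier's EOQ (if it falls in that tier) and each price-break quantity.
Tier 1 (€132.00): EOQ = 609.2 exceeds tier's upper bound 179, so this tier is dominated.
EOQ at €119.90 = 639.2 (feasible in tier 2): TC = 27,220×€119.90 + (27,220/639.2)×153 + (639.2/2)×0.17×€119.90 = €3,276,707.83.
EOQ at €115.00 = 652.7 < 1000, so use break Q=1000: TC = 27,220×€115.00 + (27,220/1000.0)×153 + (1000.0/2)×0.17×€115.00 = €3,144,239.66.
Lowest total cost is €3,144,239.66 at Q = 1000.0.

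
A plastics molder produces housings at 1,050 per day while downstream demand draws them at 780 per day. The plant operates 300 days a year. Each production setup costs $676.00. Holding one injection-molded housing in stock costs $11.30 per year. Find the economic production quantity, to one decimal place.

Q* ≈ 10,434.5 housings

Annual demand D = 780 × 300 = 234,000.
Production build-up factor (1 − d/p) = 1 − 780/1,050 = 0.2571.
Q* = √(2DS / (H(1 − d/p))) = √(2 × 234,000 × 676 / (11.3 × 0.2571)).
= √(316,368,000 / 2.9057) ≈ 10434.456.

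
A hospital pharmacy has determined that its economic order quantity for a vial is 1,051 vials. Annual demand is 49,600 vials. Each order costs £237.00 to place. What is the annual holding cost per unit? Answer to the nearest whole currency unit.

Invert the EOQ relation Q*² = 2DS/H.
From Q* = √(2DS/H): H = 2DS / Q*² = 2 × 49,600 × 237 / 1,051² = 21.2841.

H ≈ £21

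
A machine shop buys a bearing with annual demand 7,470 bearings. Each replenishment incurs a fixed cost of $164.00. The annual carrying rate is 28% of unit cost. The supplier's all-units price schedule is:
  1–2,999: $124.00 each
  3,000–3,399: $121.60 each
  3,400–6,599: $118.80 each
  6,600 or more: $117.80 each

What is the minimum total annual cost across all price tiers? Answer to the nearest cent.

TC* ≈ $935,503.32

Holding cost per unit per year at price C is H = 0.28·C.
Evaluate total cost at each tier's feasible EOQ or, if the EOQ is below the tier, at the tier's minimum quantity.
EOQ at $124.00 = 265.6 (feasible in tier 1): TC = 7,470×$124.00 + (7,470/265.6)×164 + (265.6/2)×0.28×$124.00 = $935,503.32.
EOQ at $121.60 = 268.3 < 3000, so use break Q=3000: TC = 7,470×$121.60 + (7,470/3000.0)×164 + (3000.0/2)×0.28×$121.60 = $959,832.36.
EOQ at $118.80 = 271.4 < 3400, so use break Q=3400: TC = 7,470×$118.80 + (7,470/3400.0)×164 + (3400.0/2)×0.28×$118.80 = $944,345.12.
EOQ at $117.80 = 272.5 < 6600, so use break Q=6600: TC = 7,470×$117.80 + (7,470/6600.0)×164 + (6600.0/2)×0.28×$117.80 = $988,998.82.
Lowest total cost among the candidates is at Q = 265.6.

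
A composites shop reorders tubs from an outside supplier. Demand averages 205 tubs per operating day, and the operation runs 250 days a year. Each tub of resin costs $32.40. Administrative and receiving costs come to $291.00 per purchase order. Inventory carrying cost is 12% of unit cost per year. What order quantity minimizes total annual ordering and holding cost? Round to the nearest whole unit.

Q* ≈ 2,770 tubs

Annual demand D = 205 × 250 = 51,250.
Holding cost H = 0.12 × $32.40 = $3.8880 per unit per year.
EOQ = √(2DS / H) = √(2 × 51,250 × 291 / 3.888).
= √(29,827,500 / 3.888) = √7,671,682.0988 ≈ 2769.780.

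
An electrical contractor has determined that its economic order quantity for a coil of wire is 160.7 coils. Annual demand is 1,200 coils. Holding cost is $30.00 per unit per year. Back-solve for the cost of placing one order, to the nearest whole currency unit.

Squaring Q* = √(2DS/H) gives Q*² = 2DS/H.
From Q* = √(2DS/H): S = Q*²H / (2D) = 160.7² × 30 / (2 × 1,200) = 322.8061.

S ≈ $323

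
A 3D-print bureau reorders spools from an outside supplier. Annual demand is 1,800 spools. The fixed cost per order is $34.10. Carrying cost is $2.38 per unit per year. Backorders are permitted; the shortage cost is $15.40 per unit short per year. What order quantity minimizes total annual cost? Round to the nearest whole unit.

Q* ≈ 244 spools

With planned backorders, Q* = √(2DS/H) · √((H+B)/B).
√(2DS/H) = √(2 × 1,800 × 34.1 / 2.38) = 227.112.
√((H+B)/B) = √((2.38+15.4)/15.4) = 1.0745.
Q* ≈ 244.031.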